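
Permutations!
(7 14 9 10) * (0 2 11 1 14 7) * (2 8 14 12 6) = (0 8 14 9 10)(1 12 6 2 11) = [8, 12, 11, 3, 4, 5, 2, 7, 14, 10, 0, 1, 6, 13, 9]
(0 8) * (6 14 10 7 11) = [8, 1, 2, 3, 4, 5, 14, 11, 0, 9, 7, 6, 12, 13, 10] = (0 8)(6 14 10 7 11)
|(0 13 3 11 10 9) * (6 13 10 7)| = |(0 10 9)(3 11 7 6 13)| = 15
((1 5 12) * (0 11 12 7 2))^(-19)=((0 11 12 1 5 7 2))^(-19)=(0 12 5 2 11 1 7)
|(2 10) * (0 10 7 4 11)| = |(0 10 2 7 4 11)| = 6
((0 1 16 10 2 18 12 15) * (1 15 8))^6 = ((0 15)(1 16 10 2 18 12 8))^6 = (1 8 12 18 2 10 16)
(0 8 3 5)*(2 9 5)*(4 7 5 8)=(0 4 7 5)(2 9 8 3)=[4, 1, 9, 2, 7, 0, 6, 5, 3, 8]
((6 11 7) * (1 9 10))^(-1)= ((1 9 10)(6 11 7))^(-1)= (1 10 9)(6 7 11)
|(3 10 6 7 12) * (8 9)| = |(3 10 6 7 12)(8 9)| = 10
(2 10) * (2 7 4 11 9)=(2 10 7 4 11 9)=[0, 1, 10, 3, 11, 5, 6, 4, 8, 2, 7, 9]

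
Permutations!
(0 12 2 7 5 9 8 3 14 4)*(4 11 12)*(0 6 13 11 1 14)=(0 4 6 13 11 12 2 7 5 9 8 3)(1 14)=[4, 14, 7, 0, 6, 9, 13, 5, 3, 8, 10, 12, 2, 11, 1]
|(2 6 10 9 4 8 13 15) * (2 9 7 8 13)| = 20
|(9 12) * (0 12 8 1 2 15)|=7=|(0 12 9 8 1 2 15)|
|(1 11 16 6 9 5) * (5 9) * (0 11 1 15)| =|(0 11 16 6 5 15)| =6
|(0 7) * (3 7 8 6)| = |(0 8 6 3 7)| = 5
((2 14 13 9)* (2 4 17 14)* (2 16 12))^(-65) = ((2 16 12)(4 17 14 13 9))^(-65) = (17)(2 16 12)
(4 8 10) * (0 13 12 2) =(0 13 12 2)(4 8 10) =[13, 1, 0, 3, 8, 5, 6, 7, 10, 9, 4, 11, 2, 12]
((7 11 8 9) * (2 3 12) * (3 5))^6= (2 3)(5 12)(7 8)(9 11)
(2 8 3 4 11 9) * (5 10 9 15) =(2 8 3 4 11 15 5 10 9) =[0, 1, 8, 4, 11, 10, 6, 7, 3, 2, 9, 15, 12, 13, 14, 5]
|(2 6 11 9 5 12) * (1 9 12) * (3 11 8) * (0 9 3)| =10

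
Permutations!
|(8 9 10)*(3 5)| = 6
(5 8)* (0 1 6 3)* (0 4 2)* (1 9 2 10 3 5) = (0 9 2)(1 6 5 8)(3 4 10) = [9, 6, 0, 4, 10, 8, 5, 7, 1, 2, 3]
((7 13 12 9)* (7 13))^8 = (9 12 13)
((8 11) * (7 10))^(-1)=(7 10)(8 11)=((7 10)(8 11))^(-1)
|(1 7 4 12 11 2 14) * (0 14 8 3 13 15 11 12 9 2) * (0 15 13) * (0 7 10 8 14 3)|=10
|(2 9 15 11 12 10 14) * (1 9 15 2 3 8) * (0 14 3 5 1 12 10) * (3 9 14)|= |(0 3 8 12)(1 14 5)(2 15 11 10 9)|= 60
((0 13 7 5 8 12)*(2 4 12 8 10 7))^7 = ((0 13 2 4 12)(5 10 7))^7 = (0 2 12 13 4)(5 10 7)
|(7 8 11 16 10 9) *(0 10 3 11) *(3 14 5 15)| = 30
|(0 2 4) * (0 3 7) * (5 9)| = |(0 2 4 3 7)(5 9)| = 10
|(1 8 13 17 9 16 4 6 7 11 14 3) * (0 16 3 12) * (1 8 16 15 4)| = 40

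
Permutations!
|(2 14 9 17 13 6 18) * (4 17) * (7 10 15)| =|(2 14 9 4 17 13 6 18)(7 10 15)| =24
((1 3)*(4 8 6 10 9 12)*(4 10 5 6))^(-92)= ((1 3)(4 8)(5 6)(9 12 10))^(-92)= (9 12 10)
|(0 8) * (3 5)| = |(0 8)(3 5)| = 2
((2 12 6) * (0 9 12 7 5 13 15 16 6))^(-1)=(0 12 9)(2 6 16 15 13 5 7)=((0 9 12)(2 7 5 13 15 16 6))^(-1)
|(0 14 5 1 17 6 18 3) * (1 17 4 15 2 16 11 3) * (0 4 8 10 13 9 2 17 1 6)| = |(0 14 5 1 8 10 13 9 2 16 11 3 4 15 17)(6 18)| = 30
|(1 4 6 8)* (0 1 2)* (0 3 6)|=12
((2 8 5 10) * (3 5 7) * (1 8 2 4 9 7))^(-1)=((1 8)(3 5 10 4 9 7))^(-1)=(1 8)(3 7 9 4 10 5)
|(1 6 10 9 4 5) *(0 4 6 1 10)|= 6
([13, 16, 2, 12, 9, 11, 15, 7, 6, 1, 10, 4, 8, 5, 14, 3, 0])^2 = [5, 0, 2, 8, 1, 4, 3, 7, 15, 16, 10, 9, 6, 11, 14, 12, 13]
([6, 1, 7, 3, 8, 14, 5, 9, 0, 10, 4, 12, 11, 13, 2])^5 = [7, 1, 8, 3, 14, 10, 9, 0, 2, 6, 5, 12, 11, 13, 4]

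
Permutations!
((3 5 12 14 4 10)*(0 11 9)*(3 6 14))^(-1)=(0 9 11)(3 12 5)(4 14 6 10)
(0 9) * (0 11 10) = (0 9 11 10) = [9, 1, 2, 3, 4, 5, 6, 7, 8, 11, 0, 10]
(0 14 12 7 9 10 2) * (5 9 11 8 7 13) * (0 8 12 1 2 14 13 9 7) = (0 13 5 7 11 12 9 10 14 1 2 8) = [13, 2, 8, 3, 4, 7, 6, 11, 0, 10, 14, 12, 9, 5, 1]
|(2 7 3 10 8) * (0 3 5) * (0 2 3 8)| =|(0 8 3 10)(2 7 5)| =12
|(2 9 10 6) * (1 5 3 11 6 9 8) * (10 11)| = 9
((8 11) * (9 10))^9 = ((8 11)(9 10))^9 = (8 11)(9 10)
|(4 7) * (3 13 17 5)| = 4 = |(3 13 17 5)(4 7)|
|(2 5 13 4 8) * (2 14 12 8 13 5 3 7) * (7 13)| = |(2 3 13 4 7)(8 14 12)| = 15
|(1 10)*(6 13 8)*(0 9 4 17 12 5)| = 6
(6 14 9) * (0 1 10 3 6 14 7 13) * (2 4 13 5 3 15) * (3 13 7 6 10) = [1, 3, 4, 10, 7, 13, 6, 5, 8, 14, 15, 11, 12, 0, 9, 2] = (0 1 3 10 15 2 4 7 5 13)(9 14)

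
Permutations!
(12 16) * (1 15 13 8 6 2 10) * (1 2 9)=(1 15 13 8 6 9)(2 10)(12 16)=[0, 15, 10, 3, 4, 5, 9, 7, 6, 1, 2, 11, 16, 8, 14, 13, 12]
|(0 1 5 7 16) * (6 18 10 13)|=20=|(0 1 5 7 16)(6 18 10 13)|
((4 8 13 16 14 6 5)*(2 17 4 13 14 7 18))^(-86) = (2 4 14 5 16 18 17 8 6 13 7)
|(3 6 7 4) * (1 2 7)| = |(1 2 7 4 3 6)| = 6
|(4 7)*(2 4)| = |(2 4 7)| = 3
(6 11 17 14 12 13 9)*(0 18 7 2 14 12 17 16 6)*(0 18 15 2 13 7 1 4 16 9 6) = [15, 4, 14, 3, 16, 5, 11, 13, 8, 18, 10, 9, 7, 6, 17, 2, 0, 12, 1] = (0 15 2 14 17 12 7 13 6 11 9 18 1 4 16)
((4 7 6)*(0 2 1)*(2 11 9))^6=((0 11 9 2 1)(4 7 6))^6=(0 11 9 2 1)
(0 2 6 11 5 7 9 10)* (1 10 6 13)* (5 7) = (0 2 13 1 10)(6 11 7 9) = [2, 10, 13, 3, 4, 5, 11, 9, 8, 6, 0, 7, 12, 1]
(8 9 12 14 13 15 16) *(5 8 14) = (5 8 9 12)(13 15 16 14) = [0, 1, 2, 3, 4, 8, 6, 7, 9, 12, 10, 11, 5, 15, 13, 16, 14]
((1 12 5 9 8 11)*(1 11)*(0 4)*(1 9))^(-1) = ((0 4)(1 12 5)(8 9))^(-1) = (0 4)(1 5 12)(8 9)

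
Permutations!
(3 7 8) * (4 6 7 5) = (3 5 4 6 7 8) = [0, 1, 2, 5, 6, 4, 7, 8, 3]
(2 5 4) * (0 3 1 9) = (0 3 1 9)(2 5 4) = [3, 9, 5, 1, 2, 4, 6, 7, 8, 0]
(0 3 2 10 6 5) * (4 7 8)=[3, 1, 10, 2, 7, 0, 5, 8, 4, 9, 6]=(0 3 2 10 6 5)(4 7 8)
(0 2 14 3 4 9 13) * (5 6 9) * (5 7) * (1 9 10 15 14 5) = [2, 9, 5, 4, 7, 6, 10, 1, 8, 13, 15, 11, 12, 0, 3, 14] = (0 2 5 6 10 15 14 3 4 7 1 9 13)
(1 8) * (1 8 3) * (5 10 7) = (1 3)(5 10 7) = [0, 3, 2, 1, 4, 10, 6, 5, 8, 9, 7]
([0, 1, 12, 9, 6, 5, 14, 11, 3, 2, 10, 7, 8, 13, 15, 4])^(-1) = (2 9 3 8 12)(4 15 14 6)(7 11)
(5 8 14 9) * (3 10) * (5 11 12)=[0, 1, 2, 10, 4, 8, 6, 7, 14, 11, 3, 12, 5, 13, 9]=(3 10)(5 8 14 9 11 12)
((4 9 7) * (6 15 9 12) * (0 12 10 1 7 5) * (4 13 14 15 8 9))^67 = ((0 12 6 8 9 5)(1 7 13 14 15 4 10))^67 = (0 12 6 8 9 5)(1 15 7 4 13 10 14)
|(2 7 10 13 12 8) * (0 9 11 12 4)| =10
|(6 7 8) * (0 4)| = 6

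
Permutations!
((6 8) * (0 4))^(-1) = (0 4)(6 8)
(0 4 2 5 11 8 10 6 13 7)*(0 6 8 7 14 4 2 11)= (0 2 5)(4 11 7 6 13 14)(8 10)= [2, 1, 5, 3, 11, 0, 13, 6, 10, 9, 8, 7, 12, 14, 4]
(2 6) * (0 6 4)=(0 6 2 4)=[6, 1, 4, 3, 0, 5, 2]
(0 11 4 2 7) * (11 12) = (0 12 11 4 2 7) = [12, 1, 7, 3, 2, 5, 6, 0, 8, 9, 10, 4, 11]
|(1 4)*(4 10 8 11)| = |(1 10 8 11 4)| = 5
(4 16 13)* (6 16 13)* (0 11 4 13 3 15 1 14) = (0 11 4 3 15 1 14)(6 16) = [11, 14, 2, 15, 3, 5, 16, 7, 8, 9, 10, 4, 12, 13, 0, 1, 6]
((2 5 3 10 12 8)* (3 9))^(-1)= (2 8 12 10 3 9 5)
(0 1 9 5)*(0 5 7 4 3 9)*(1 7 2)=(0 7 4 3 9 2 1)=[7, 0, 1, 9, 3, 5, 6, 4, 8, 2]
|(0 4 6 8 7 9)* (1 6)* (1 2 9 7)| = 12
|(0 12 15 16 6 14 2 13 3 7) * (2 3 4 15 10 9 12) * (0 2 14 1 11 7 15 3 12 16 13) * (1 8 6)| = 20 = |(0 14 12 10 9 16 1 11 7 2)(3 15 13 4)(6 8)|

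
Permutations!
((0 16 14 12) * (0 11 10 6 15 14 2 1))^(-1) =(0 1 2 16)(6 10 11 12 14 15)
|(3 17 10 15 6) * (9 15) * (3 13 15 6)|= 7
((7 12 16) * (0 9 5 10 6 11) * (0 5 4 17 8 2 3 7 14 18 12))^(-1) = ((0 9 4 17 8 2 3 7)(5 10 6 11)(12 16 14 18))^(-1) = (0 7 3 2 8 17 4 9)(5 11 6 10)(12 18 14 16)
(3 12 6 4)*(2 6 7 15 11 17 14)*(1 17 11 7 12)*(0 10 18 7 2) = [10, 17, 6, 1, 3, 5, 4, 15, 8, 9, 18, 11, 12, 13, 0, 2, 16, 14, 7] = (0 10 18 7 15 2 6 4 3 1 17 14)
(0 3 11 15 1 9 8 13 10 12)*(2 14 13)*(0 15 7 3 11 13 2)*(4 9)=(0 11 7 3 13 10 12 15 1 4 9 8)(2 14)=[11, 4, 14, 13, 9, 5, 6, 3, 0, 8, 12, 7, 15, 10, 2, 1]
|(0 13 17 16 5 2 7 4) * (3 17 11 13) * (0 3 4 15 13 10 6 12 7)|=|(0 4 3 17 16 5 2)(6 12 7 15 13 11 10)|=7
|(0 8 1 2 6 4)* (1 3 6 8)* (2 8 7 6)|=8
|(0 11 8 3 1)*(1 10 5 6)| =|(0 11 8 3 10 5 6 1)| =8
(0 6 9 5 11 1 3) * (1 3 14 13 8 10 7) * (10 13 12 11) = [6, 14, 2, 0, 4, 10, 9, 1, 13, 5, 7, 3, 11, 8, 12] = (0 6 9 5 10 7 1 14 12 11 3)(8 13)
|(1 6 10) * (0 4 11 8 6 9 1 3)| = 14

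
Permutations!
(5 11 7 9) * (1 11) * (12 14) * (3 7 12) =(1 11 12 14 3 7 9 5) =[0, 11, 2, 7, 4, 1, 6, 9, 8, 5, 10, 12, 14, 13, 3]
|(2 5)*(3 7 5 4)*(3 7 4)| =|(2 3 4 7 5)| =5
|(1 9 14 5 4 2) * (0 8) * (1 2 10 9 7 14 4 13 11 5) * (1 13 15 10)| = |(0 8)(1 7 14 13 11 5 15 10 9 4)| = 10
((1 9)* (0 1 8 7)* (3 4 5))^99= (0 7 8 9 1)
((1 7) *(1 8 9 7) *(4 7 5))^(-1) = (4 5 9 8 7) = ((4 7 8 9 5))^(-1)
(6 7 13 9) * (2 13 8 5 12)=(2 13 9 6 7 8 5 12)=[0, 1, 13, 3, 4, 12, 7, 8, 5, 6, 10, 11, 2, 9]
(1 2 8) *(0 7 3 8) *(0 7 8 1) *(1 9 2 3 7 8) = (0 1 3 9 2 8) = [1, 3, 8, 9, 4, 5, 6, 7, 0, 2]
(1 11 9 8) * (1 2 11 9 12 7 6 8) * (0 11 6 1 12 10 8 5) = (0 11 10 8 2 6 5)(1 9 12 7) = [11, 9, 6, 3, 4, 0, 5, 1, 2, 12, 8, 10, 7]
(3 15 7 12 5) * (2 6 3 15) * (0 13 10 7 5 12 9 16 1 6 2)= (0 13 10 7 9 16 1 6 3)(5 15)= [13, 6, 2, 0, 4, 15, 3, 9, 8, 16, 7, 11, 12, 10, 14, 5, 1]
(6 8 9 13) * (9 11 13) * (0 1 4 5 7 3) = (0 1 4 5 7 3)(6 8 11 13) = [1, 4, 2, 0, 5, 7, 8, 3, 11, 9, 10, 13, 12, 6]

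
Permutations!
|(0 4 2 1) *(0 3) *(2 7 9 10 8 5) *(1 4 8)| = 10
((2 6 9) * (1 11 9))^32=((1 11 9 2 6))^32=(1 9 6 11 2)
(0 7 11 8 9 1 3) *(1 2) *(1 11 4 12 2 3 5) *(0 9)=(0 7 4 12 2 11 8)(1 5)(3 9)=[7, 5, 11, 9, 12, 1, 6, 4, 0, 3, 10, 8, 2]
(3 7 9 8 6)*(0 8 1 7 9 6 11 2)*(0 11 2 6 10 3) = (0 8 2 11 6)(1 7 10 3 9) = [8, 7, 11, 9, 4, 5, 0, 10, 2, 1, 3, 6]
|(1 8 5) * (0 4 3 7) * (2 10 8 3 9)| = |(0 4 9 2 10 8 5 1 3 7)| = 10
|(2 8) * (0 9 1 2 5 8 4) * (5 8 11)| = |(0 9 1 2 4)(5 11)| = 10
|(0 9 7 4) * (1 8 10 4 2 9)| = 15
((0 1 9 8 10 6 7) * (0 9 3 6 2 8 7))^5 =(0 1 3 6)(2 10 8)(7 9)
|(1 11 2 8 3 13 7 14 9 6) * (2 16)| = 11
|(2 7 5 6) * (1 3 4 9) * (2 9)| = 8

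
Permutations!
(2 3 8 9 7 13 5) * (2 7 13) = (2 3 8 9 13 5 7) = [0, 1, 3, 8, 4, 7, 6, 2, 9, 13, 10, 11, 12, 5]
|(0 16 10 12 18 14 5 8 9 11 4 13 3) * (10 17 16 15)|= |(0 15 10 12 18 14 5 8 9 11 4 13 3)(16 17)|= 26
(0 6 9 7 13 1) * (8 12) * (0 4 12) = (0 6 9 7 13 1 4 12 8) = [6, 4, 2, 3, 12, 5, 9, 13, 0, 7, 10, 11, 8, 1]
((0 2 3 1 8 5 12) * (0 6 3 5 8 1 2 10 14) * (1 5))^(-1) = ((0 10 14)(1 5 12 6 3 2))^(-1) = (0 14 10)(1 2 3 6 12 5)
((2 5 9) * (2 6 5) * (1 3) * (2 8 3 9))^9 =((1 9 6 5 2 8 3))^9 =(1 6 2 3 9 5 8)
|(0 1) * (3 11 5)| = 6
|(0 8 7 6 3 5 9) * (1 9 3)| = |(0 8 7 6 1 9)(3 5)| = 6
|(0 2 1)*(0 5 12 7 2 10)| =10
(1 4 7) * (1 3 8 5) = (1 4 7 3 8 5) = [0, 4, 2, 8, 7, 1, 6, 3, 5]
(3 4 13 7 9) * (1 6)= (1 6)(3 4 13 7 9)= [0, 6, 2, 4, 13, 5, 1, 9, 8, 3, 10, 11, 12, 7]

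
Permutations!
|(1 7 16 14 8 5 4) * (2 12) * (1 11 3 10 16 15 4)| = |(1 7 15 4 11 3 10 16 14 8 5)(2 12)| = 22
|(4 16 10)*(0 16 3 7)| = |(0 16 10 4 3 7)| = 6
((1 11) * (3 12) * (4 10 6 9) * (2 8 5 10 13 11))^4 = ((1 2 8 5 10 6 9 4 13 11)(3 12))^4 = (1 10 13 8 9)(2 6 11 5 4)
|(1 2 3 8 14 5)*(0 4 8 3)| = 7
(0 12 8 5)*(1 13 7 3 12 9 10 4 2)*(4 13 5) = [9, 5, 1, 12, 2, 0, 6, 3, 4, 10, 13, 11, 8, 7] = (0 9 10 13 7 3 12 8 4 2 1 5)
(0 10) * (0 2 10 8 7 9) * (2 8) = (0 2 10 8 7 9) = [2, 1, 10, 3, 4, 5, 6, 9, 7, 0, 8]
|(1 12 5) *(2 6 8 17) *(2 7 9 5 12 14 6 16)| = |(1 14 6 8 17 7 9 5)(2 16)| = 8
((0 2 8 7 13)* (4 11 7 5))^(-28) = (0 4)(2 11)(5 13)(7 8)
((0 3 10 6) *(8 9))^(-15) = (0 3 10 6)(8 9)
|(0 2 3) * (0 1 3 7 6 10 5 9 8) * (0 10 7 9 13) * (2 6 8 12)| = 42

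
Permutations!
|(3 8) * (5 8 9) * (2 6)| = 4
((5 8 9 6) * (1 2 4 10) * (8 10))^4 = (1 9)(2 6)(4 5)(8 10)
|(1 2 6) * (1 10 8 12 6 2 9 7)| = |(1 9 7)(6 10 8 12)| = 12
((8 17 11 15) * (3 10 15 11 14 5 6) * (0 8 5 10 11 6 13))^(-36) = (0 10)(5 17)(8 15)(13 14)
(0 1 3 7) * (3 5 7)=(0 1 5 7)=[1, 5, 2, 3, 4, 7, 6, 0]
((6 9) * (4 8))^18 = (9)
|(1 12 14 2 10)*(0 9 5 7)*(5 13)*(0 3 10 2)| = 10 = |(0 9 13 5 7 3 10 1 12 14)|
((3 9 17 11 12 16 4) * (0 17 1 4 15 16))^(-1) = (0 12 11 17)(1 9 3 4)(15 16)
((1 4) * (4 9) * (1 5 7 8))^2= (1 4 7)(5 8 9)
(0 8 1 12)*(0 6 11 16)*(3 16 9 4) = [8, 12, 2, 16, 3, 5, 11, 7, 1, 4, 10, 9, 6, 13, 14, 15, 0] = (0 8 1 12 6 11 9 4 3 16)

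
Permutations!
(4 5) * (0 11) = (0 11)(4 5) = [11, 1, 2, 3, 5, 4, 6, 7, 8, 9, 10, 0]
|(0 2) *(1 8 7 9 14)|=10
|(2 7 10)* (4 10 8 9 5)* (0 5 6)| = 9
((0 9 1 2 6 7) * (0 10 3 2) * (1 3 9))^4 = ((0 1)(2 6 7 10 9 3))^4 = (2 9 7)(3 10 6)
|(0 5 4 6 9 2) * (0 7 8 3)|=9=|(0 5 4 6 9 2 7 8 3)|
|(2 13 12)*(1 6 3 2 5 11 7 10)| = 10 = |(1 6 3 2 13 12 5 11 7 10)|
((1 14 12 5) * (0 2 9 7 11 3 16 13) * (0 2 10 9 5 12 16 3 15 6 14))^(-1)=(0 1 5 2 13 16 14 6 15 11 7 9 10)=((0 10 9 7 11 15 6 14 16 13 2 5 1))^(-1)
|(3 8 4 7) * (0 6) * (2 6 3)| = 7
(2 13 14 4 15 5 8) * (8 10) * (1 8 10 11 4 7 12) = (1 8 2 13 14 7 12)(4 15 5 11) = [0, 8, 13, 3, 15, 11, 6, 12, 2, 9, 10, 4, 1, 14, 7, 5]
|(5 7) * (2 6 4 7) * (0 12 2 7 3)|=|(0 12 2 6 4 3)(5 7)|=6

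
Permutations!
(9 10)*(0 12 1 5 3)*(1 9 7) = (0 12 9 10 7 1 5 3) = [12, 5, 2, 0, 4, 3, 6, 1, 8, 10, 7, 11, 9]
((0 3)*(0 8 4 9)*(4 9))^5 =(0 3 8 9) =((0 3 8 9))^5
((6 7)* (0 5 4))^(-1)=((0 5 4)(6 7))^(-1)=(0 4 5)(6 7)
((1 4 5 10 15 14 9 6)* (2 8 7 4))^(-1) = ((1 2 8 7 4 5 10 15 14 9 6))^(-1) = (1 6 9 14 15 10 5 4 7 8 2)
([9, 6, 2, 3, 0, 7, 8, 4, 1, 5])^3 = [7, 1, 2, 3, 5, 0, 6, 9, 8, 4]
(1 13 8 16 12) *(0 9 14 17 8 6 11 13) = [9, 0, 2, 3, 4, 5, 11, 7, 16, 14, 10, 13, 1, 6, 17, 15, 12, 8] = (0 9 14 17 8 16 12 1)(6 11 13)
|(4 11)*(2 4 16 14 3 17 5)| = |(2 4 11 16 14 3 17 5)| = 8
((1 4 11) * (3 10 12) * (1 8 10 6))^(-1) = (1 6 3 12 10 8 11 4)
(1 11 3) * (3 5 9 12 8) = (1 11 5 9 12 8 3) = [0, 11, 2, 1, 4, 9, 6, 7, 3, 12, 10, 5, 8]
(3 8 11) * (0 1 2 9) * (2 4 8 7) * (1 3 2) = [3, 4, 9, 7, 8, 5, 6, 1, 11, 0, 10, 2] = (0 3 7 1 4 8 11 2 9)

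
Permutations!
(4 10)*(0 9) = [9, 1, 2, 3, 10, 5, 6, 7, 8, 0, 4] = (0 9)(4 10)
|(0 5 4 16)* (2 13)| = |(0 5 4 16)(2 13)| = 4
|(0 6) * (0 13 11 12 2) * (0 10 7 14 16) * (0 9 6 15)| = 10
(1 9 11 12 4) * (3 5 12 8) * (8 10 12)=(1 9 11 10 12 4)(3 5 8)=[0, 9, 2, 5, 1, 8, 6, 7, 3, 11, 12, 10, 4]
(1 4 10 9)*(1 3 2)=(1 4 10 9 3 2)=[0, 4, 1, 2, 10, 5, 6, 7, 8, 3, 9]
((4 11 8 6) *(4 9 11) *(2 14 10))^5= ((2 14 10)(6 9 11 8))^5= (2 10 14)(6 9 11 8)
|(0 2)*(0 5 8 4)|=5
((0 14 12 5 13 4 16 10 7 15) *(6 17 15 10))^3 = ((0 14 12 5 13 4 16 6 17 15)(7 10))^3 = (0 5 16 15 12 4 17 14 13 6)(7 10)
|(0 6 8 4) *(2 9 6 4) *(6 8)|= |(0 4)(2 9 8)|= 6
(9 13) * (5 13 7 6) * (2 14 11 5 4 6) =(2 14 11 5 13 9 7)(4 6) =[0, 1, 14, 3, 6, 13, 4, 2, 8, 7, 10, 5, 12, 9, 11]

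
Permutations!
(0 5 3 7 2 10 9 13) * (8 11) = [5, 1, 10, 7, 4, 3, 6, 2, 11, 13, 9, 8, 12, 0] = (0 5 3 7 2 10 9 13)(8 11)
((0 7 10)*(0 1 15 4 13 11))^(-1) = (0 11 13 4 15 1 10 7)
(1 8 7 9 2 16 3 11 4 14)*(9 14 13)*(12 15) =[0, 8, 16, 11, 13, 5, 6, 14, 7, 2, 10, 4, 15, 9, 1, 12, 3] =(1 8 7 14)(2 16 3 11 4 13 9)(12 15)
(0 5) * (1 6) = (0 5)(1 6) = [5, 6, 2, 3, 4, 0, 1]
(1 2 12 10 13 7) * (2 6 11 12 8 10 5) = (1 6 11 12 5 2 8 10 13 7) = [0, 6, 8, 3, 4, 2, 11, 1, 10, 9, 13, 12, 5, 7]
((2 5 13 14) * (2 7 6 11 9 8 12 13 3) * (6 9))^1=(2 5 3)(6 11)(7 9 8 12 13 14)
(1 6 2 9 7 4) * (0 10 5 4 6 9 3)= (0 10 5 4 1 9 7 6 2 3)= [10, 9, 3, 0, 1, 4, 2, 6, 8, 7, 5]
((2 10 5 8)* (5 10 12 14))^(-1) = (2 8 5 14 12)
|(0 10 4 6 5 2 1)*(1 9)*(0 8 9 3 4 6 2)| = |(0 10 6 5)(1 8 9)(2 3 4)| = 12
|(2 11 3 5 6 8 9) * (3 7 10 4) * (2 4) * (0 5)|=|(0 5 6 8 9 4 3)(2 11 7 10)|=28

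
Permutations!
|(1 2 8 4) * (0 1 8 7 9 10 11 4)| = 9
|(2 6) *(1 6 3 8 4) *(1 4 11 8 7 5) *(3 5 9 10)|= 4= |(1 6 2 5)(3 7 9 10)(8 11)|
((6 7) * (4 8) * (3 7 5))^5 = (3 7 6 5)(4 8)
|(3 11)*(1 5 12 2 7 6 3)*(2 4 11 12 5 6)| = |(1 6 3 12 4 11)(2 7)| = 6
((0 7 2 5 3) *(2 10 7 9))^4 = ((0 9 2 5 3)(7 10))^4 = (10)(0 3 5 2 9)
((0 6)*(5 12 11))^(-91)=(0 6)(5 11 12)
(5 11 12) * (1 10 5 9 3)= (1 10 5 11 12 9 3)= [0, 10, 2, 1, 4, 11, 6, 7, 8, 3, 5, 12, 9]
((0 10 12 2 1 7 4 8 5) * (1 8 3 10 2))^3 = (0 5 8 2)(1 3)(4 12)(7 10)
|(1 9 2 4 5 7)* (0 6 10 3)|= 12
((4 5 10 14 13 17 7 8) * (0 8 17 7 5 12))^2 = ((0 8 4 12)(5 10 14 13 7 17))^2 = (0 4)(5 14 7)(8 12)(10 13 17)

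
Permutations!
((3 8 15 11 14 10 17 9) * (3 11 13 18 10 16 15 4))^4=(3 8 4)(9 15 17 16 10 14 18 11 13)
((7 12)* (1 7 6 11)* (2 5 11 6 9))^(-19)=(1 12 2 11 7 9 5)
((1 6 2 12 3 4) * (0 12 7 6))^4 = (0 1 4 3 12)(2 7 6) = ((0 12 3 4 1)(2 7 6))^4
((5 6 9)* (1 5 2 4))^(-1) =((1 5 6 9 2 4))^(-1) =(1 4 2 9 6 5)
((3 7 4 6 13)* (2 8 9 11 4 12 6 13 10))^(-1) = ((2 8 9 11 4 13 3 7 12 6 10))^(-1) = (2 10 6 12 7 3 13 4 11 9 8)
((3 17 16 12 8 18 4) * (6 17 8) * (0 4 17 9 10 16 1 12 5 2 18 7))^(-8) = ((0 4 3 8 7)(1 12 6 9 10 16 5 2 18 17))^(-8) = (0 3 7 4 8)(1 6 10 5 18)(2 17 12 9 16)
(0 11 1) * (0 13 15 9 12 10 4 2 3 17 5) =(0 11 1 13 15 9 12 10 4 2 3 17 5) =[11, 13, 3, 17, 2, 0, 6, 7, 8, 12, 4, 1, 10, 15, 14, 9, 16, 5]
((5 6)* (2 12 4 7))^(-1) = (2 7 4 12)(5 6)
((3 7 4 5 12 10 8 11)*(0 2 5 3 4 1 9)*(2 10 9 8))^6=((0 10 2 5 12 9)(1 8 11 4 3 7))^6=(12)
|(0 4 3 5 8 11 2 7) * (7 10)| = |(0 4 3 5 8 11 2 10 7)| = 9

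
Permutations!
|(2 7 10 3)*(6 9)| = 4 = |(2 7 10 3)(6 9)|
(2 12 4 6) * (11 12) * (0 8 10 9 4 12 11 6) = [8, 1, 6, 3, 0, 5, 2, 7, 10, 4, 9, 11, 12] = (12)(0 8 10 9 4)(2 6)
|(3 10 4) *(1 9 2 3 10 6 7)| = |(1 9 2 3 6 7)(4 10)| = 6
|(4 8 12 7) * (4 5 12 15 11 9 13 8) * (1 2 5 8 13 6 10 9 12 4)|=|(1 2 5 4)(6 10 9)(7 8 15 11 12)|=60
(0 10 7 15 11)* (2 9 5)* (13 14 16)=[10, 1, 9, 3, 4, 2, 6, 15, 8, 5, 7, 0, 12, 14, 16, 11, 13]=(0 10 7 15 11)(2 9 5)(13 14 16)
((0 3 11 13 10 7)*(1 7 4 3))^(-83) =((0 1 7)(3 11 13 10 4))^(-83) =(0 1 7)(3 13 4 11 10)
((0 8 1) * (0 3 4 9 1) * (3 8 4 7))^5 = ((0 4 9 1 8)(3 7))^5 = (9)(3 7)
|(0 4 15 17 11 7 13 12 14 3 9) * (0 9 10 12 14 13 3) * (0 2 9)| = |(0 4 15 17 11 7 3 10 12 13 14 2 9)| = 13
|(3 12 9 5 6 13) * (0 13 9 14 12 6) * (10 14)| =6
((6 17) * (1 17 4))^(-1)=(1 4 6 17)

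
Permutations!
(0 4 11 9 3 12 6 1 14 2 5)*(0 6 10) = (0 4 11 9 3 12 10)(1 14 2 5 6) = [4, 14, 5, 12, 11, 6, 1, 7, 8, 3, 0, 9, 10, 13, 2]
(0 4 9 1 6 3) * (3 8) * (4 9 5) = (0 9 1 6 8 3)(4 5) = [9, 6, 2, 0, 5, 4, 8, 7, 3, 1]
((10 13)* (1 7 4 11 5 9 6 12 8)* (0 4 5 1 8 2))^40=(13)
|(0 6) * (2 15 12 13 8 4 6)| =8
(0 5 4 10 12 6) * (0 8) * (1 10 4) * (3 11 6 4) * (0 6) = [5, 10, 2, 11, 3, 1, 8, 7, 6, 9, 12, 0, 4] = (0 5 1 10 12 4 3 11)(6 8)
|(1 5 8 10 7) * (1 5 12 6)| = 12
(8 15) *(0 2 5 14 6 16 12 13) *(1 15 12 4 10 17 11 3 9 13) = (0 2 5 14 6 16 4 10 17 11 3 9 13)(1 15 8 12) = [2, 15, 5, 9, 10, 14, 16, 7, 12, 13, 17, 3, 1, 0, 6, 8, 4, 11]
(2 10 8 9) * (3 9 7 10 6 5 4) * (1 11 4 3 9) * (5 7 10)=[0, 11, 6, 1, 9, 3, 7, 5, 10, 2, 8, 4]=(1 11 4 9 2 6 7 5 3)(8 10)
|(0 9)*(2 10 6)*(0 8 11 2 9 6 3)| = 8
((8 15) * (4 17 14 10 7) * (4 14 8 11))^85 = ((4 17 8 15 11)(7 14 10))^85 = (17)(7 14 10)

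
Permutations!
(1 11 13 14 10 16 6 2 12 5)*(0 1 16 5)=[1, 11, 12, 3, 4, 16, 2, 7, 8, 9, 5, 13, 0, 14, 10, 15, 6]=(0 1 11 13 14 10 5 16 6 2 12)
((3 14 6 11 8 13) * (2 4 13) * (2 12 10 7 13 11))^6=(2 7 4 13 11 3 8 14 12 6 10)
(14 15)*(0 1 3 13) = (0 1 3 13)(14 15) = [1, 3, 2, 13, 4, 5, 6, 7, 8, 9, 10, 11, 12, 0, 15, 14]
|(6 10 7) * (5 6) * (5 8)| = |(5 6 10 7 8)| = 5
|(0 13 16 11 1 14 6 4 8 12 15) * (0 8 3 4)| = 42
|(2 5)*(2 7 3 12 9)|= |(2 5 7 3 12 9)|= 6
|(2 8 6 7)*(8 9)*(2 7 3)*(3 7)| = |(2 9 8 6 7 3)| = 6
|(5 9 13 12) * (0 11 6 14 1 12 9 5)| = 6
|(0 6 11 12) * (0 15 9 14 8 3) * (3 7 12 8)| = |(0 6 11 8 7 12 15 9 14 3)| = 10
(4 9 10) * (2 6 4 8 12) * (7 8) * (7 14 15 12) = (2 6 4 9 10 14 15 12)(7 8) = [0, 1, 6, 3, 9, 5, 4, 8, 7, 10, 14, 11, 2, 13, 15, 12]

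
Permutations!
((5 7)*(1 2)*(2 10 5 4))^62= (1 5 4)(2 10 7)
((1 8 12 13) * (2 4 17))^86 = ((1 8 12 13)(2 4 17))^86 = (1 12)(2 17 4)(8 13)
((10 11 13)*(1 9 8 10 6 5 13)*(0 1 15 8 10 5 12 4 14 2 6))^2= (0 9 11 8 13 1 10 15 5)(2 12 14 6 4)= ((0 1 9 10 11 15 8 5 13)(2 6 12 4 14))^2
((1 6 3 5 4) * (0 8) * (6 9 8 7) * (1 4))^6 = ((0 7 6 3 5 1 9 8))^6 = (0 9 5 6)(1 3 7 8)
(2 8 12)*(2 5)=[0, 1, 8, 3, 4, 2, 6, 7, 12, 9, 10, 11, 5]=(2 8 12 5)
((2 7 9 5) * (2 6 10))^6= (10)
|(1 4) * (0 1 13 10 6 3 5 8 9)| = |(0 1 4 13 10 6 3 5 8 9)| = 10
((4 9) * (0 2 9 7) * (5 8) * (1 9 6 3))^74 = (0 6 1 4)(2 3 9 7)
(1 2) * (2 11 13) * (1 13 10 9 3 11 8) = (1 8)(2 13)(3 11 10 9) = [0, 8, 13, 11, 4, 5, 6, 7, 1, 3, 9, 10, 12, 2]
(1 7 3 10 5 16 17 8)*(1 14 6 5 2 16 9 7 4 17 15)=[0, 4, 16, 10, 17, 9, 5, 3, 14, 7, 2, 11, 12, 13, 6, 1, 15, 8]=(1 4 17 8 14 6 5 9 7 3 10 2 16 15)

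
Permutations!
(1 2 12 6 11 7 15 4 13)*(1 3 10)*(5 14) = [0, 2, 12, 10, 13, 14, 11, 15, 8, 9, 1, 7, 6, 3, 5, 4] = (1 2 12 6 11 7 15 4 13 3 10)(5 14)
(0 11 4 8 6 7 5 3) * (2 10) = (0 11 4 8 6 7 5 3)(2 10) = [11, 1, 10, 0, 8, 3, 7, 5, 6, 9, 2, 4]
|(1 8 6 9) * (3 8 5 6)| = 4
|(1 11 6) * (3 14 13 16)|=|(1 11 6)(3 14 13 16)|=12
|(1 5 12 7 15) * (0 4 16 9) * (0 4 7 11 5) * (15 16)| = 21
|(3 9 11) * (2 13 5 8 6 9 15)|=|(2 13 5 8 6 9 11 3 15)|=9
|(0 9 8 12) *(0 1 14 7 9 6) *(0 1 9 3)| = 6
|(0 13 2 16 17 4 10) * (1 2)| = |(0 13 1 2 16 17 4 10)| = 8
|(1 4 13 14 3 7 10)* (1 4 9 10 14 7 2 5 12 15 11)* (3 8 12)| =33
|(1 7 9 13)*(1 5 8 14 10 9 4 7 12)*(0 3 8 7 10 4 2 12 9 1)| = |(0 3 8 14 4 10 1 9 13 5 7 2 12)| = 13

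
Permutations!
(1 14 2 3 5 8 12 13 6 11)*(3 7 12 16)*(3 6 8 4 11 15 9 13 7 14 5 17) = (1 5 4 11)(2 14)(3 17)(6 15 9 13 8 16)(7 12) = [0, 5, 14, 17, 11, 4, 15, 12, 16, 13, 10, 1, 7, 8, 2, 9, 6, 3]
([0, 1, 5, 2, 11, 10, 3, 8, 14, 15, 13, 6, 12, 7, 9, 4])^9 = (2 4 8 5 11 14 10 6 9 13 3 15 7)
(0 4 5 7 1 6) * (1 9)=(0 4 5 7 9 1 6)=[4, 6, 2, 3, 5, 7, 0, 9, 8, 1]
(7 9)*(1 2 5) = (1 2 5)(7 9) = [0, 2, 5, 3, 4, 1, 6, 9, 8, 7]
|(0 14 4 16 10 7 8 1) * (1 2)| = |(0 14 4 16 10 7 8 2 1)| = 9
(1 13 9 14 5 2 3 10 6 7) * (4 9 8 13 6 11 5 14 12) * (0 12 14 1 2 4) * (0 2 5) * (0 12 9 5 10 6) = (0 9 14 1)(2 3 6 7 10 11 12)(4 5)(8 13) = [9, 0, 3, 6, 5, 4, 7, 10, 13, 14, 11, 12, 2, 8, 1]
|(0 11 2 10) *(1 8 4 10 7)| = |(0 11 2 7 1 8 4 10)| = 8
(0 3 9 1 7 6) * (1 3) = (0 1 7 6)(3 9) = [1, 7, 2, 9, 4, 5, 0, 6, 8, 3]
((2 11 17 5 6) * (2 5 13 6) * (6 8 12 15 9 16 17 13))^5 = ((2 11 13 8 12 15 9 16 17 6 5))^5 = (2 15 5 12 6 8 17 13 16 11 9)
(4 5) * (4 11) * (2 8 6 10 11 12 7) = (2 8 6 10 11 4 5 12 7) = [0, 1, 8, 3, 5, 12, 10, 2, 6, 9, 11, 4, 7]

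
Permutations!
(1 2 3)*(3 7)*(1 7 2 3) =[0, 3, 2, 7, 4, 5, 6, 1] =(1 3 7)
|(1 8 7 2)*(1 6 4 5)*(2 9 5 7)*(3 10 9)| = 10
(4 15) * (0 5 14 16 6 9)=(0 5 14 16 6 9)(4 15)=[5, 1, 2, 3, 15, 14, 9, 7, 8, 0, 10, 11, 12, 13, 16, 4, 6]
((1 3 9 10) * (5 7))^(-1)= ((1 3 9 10)(5 7))^(-1)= (1 10 9 3)(5 7)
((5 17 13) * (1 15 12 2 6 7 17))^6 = (1 17 2)(5 7 12)(6 15 13)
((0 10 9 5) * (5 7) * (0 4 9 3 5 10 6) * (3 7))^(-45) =(0 6)(3 9 4 5)(7 10)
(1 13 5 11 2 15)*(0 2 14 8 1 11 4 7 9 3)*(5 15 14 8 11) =(0 2 14 11 8 1 13 15 5 4 7 9 3) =[2, 13, 14, 0, 7, 4, 6, 9, 1, 3, 10, 8, 12, 15, 11, 5]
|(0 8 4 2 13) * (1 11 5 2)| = 8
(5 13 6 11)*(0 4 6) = [4, 1, 2, 3, 6, 13, 11, 7, 8, 9, 10, 5, 12, 0] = (0 4 6 11 5 13)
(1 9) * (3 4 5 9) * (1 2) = (1 3 4 5 9 2) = [0, 3, 1, 4, 5, 9, 6, 7, 8, 2]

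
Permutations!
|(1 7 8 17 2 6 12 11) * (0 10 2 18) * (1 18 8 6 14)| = 10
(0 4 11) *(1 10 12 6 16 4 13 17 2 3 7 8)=[13, 10, 3, 7, 11, 5, 16, 8, 1, 9, 12, 0, 6, 17, 14, 15, 4, 2]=(0 13 17 2 3 7 8 1 10 12 6 16 4 11)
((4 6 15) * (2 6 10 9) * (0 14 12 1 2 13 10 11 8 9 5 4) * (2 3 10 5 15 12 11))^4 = (0 9 2 3 14 13 6 10 11 5 12 15 8 4 1)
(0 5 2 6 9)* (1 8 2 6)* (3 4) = (0 5 6 9)(1 8 2)(3 4) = [5, 8, 1, 4, 3, 6, 9, 7, 2, 0]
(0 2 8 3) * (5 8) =[2, 1, 5, 0, 4, 8, 6, 7, 3] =(0 2 5 8 3)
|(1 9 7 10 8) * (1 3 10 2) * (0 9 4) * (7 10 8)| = |(0 9 10 7 2 1 4)(3 8)| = 14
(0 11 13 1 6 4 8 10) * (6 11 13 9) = (0 13 1 11 9 6 4 8 10) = [13, 11, 2, 3, 8, 5, 4, 7, 10, 6, 0, 9, 12, 1]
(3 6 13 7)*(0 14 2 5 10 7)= (0 14 2 5 10 7 3 6 13)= [14, 1, 5, 6, 4, 10, 13, 3, 8, 9, 7, 11, 12, 0, 2]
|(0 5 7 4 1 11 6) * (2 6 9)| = 9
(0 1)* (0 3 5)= [1, 3, 2, 5, 4, 0]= (0 1 3 5)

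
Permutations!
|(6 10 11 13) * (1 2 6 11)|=4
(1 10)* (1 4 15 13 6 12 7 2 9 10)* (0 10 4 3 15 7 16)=(0 10 3 15 13 6 12 16)(2 9 4 7)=[10, 1, 9, 15, 7, 5, 12, 2, 8, 4, 3, 11, 16, 6, 14, 13, 0]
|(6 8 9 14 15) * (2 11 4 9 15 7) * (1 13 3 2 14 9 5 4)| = |(1 13 3 2 11)(4 5)(6 8 15)(7 14)| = 30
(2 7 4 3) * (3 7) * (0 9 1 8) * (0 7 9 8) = (0 8 7 4 9 1)(2 3) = [8, 0, 3, 2, 9, 5, 6, 4, 7, 1]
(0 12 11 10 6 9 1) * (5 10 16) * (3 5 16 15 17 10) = (0 12 11 15 17 10 6 9 1)(3 5) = [12, 0, 2, 5, 4, 3, 9, 7, 8, 1, 6, 15, 11, 13, 14, 17, 16, 10]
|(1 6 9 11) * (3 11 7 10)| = 7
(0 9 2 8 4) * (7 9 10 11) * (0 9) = (0 10 11 7)(2 8 4 9) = [10, 1, 8, 3, 9, 5, 6, 0, 4, 2, 11, 7]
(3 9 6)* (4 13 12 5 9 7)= [0, 1, 2, 7, 13, 9, 3, 4, 8, 6, 10, 11, 5, 12]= (3 7 4 13 12 5 9 6)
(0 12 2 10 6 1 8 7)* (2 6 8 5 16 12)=(0 2 10 8 7)(1 5 16 12 6)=[2, 5, 10, 3, 4, 16, 1, 0, 7, 9, 8, 11, 6, 13, 14, 15, 12]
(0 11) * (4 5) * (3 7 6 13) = (0 11)(3 7 6 13)(4 5) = [11, 1, 2, 7, 5, 4, 13, 6, 8, 9, 10, 0, 12, 3]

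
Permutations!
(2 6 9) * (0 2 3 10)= [2, 1, 6, 10, 4, 5, 9, 7, 8, 3, 0]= (0 2 6 9 3 10)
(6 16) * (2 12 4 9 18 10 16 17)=(2 12 4 9 18 10 16 6 17)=[0, 1, 12, 3, 9, 5, 17, 7, 8, 18, 16, 11, 4, 13, 14, 15, 6, 2, 10]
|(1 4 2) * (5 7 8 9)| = 12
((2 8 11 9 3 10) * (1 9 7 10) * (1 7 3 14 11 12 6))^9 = ((1 9 14 11 3 7 10 2 8 12 6))^9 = (1 12 2 7 11 9 6 8 10 3 14)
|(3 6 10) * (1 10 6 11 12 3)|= 6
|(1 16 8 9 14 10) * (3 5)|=6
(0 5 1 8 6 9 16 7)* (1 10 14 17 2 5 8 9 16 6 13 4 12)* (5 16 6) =(0 8 13 4 12 1 9 5 10 14 17 2 16 7) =[8, 9, 16, 3, 12, 10, 6, 0, 13, 5, 14, 11, 1, 4, 17, 15, 7, 2]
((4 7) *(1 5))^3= ((1 5)(4 7))^3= (1 5)(4 7)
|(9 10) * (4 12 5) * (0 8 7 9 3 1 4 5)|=9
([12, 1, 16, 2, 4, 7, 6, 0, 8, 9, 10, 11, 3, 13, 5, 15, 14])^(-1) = (0 7 5 14 16 2 3 12)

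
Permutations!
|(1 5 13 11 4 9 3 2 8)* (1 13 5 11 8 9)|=6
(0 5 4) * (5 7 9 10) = (0 7 9 10 5 4) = [7, 1, 2, 3, 0, 4, 6, 9, 8, 10, 5]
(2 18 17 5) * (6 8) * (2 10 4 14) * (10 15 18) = (2 10 4 14)(5 15 18 17)(6 8) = [0, 1, 10, 3, 14, 15, 8, 7, 6, 9, 4, 11, 12, 13, 2, 18, 16, 5, 17]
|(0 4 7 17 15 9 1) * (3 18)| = |(0 4 7 17 15 9 1)(3 18)| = 14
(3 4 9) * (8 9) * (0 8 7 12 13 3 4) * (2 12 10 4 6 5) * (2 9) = (0 8 2 12 13 3)(4 7 10)(5 9 6) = [8, 1, 12, 0, 7, 9, 5, 10, 2, 6, 4, 11, 13, 3]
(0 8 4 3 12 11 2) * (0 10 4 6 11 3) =(0 8 6 11 2 10 4)(3 12) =[8, 1, 10, 12, 0, 5, 11, 7, 6, 9, 4, 2, 3]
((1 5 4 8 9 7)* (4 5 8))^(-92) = (9)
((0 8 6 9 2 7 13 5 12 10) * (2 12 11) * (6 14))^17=(0 6 10 14 12 8 9)(2 13 11 7 5)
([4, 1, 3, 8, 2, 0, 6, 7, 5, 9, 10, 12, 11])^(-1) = [5, 1, 4, 2, 0, 8, 6, 7, 3, 9, 10, 12, 11]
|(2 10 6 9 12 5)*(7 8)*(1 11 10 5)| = 6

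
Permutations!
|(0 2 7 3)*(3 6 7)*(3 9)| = |(0 2 9 3)(6 7)| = 4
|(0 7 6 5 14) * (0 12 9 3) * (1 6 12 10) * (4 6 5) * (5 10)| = |(0 7 12 9 3)(1 10)(4 6)(5 14)| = 10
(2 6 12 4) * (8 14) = [0, 1, 6, 3, 2, 5, 12, 7, 14, 9, 10, 11, 4, 13, 8] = (2 6 12 4)(8 14)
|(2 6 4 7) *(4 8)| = |(2 6 8 4 7)| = 5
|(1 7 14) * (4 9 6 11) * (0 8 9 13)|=|(0 8 9 6 11 4 13)(1 7 14)|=21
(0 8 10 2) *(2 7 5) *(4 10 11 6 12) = [8, 1, 0, 3, 10, 2, 12, 5, 11, 9, 7, 6, 4] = (0 8 11 6 12 4 10 7 5 2)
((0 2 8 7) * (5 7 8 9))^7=(0 9 7 2 5)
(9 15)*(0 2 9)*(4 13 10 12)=[2, 1, 9, 3, 13, 5, 6, 7, 8, 15, 12, 11, 4, 10, 14, 0]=(0 2 9 15)(4 13 10 12)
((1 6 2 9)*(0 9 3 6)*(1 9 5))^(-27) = (9)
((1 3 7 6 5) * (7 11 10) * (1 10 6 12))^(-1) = ((1 3 11 6 5 10 7 12))^(-1) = (1 12 7 10 5 6 11 3)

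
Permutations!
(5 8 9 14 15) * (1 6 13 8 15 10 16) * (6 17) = [0, 17, 2, 3, 4, 15, 13, 7, 9, 14, 16, 11, 12, 8, 10, 5, 1, 6] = (1 17 6 13 8 9 14 10 16)(5 15)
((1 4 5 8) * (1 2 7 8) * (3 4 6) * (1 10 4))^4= ((1 6 3)(2 7 8)(4 5 10))^4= (1 6 3)(2 7 8)(4 5 10)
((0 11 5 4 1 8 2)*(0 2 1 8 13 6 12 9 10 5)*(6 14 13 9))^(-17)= (0 11)(1 9 10 5 4 8)(6 12)(13 14)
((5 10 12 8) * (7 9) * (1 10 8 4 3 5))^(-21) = ((1 10 12 4 3 5 8)(7 9))^(-21) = (12)(7 9)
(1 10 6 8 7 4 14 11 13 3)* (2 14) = (1 10 6 8 7 4 2 14 11 13 3) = [0, 10, 14, 1, 2, 5, 8, 4, 7, 9, 6, 13, 12, 3, 11]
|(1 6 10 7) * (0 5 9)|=|(0 5 9)(1 6 10 7)|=12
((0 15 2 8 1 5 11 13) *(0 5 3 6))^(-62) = (0 15 2 8 1 3 6)(5 11 13)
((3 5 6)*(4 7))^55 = ((3 5 6)(4 7))^55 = (3 5 6)(4 7)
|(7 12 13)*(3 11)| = 6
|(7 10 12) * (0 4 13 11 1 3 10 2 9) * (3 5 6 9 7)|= |(0 4 13 11 1 5 6 9)(2 7)(3 10 12)|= 24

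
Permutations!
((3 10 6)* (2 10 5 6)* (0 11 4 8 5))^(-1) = ((0 11 4 8 5 6 3)(2 10))^(-1) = (0 3 6 5 8 4 11)(2 10)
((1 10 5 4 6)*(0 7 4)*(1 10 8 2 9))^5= (0 5 10 6 4 7)(1 8 2 9)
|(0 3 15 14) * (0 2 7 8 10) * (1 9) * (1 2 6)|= |(0 3 15 14 6 1 9 2 7 8 10)|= 11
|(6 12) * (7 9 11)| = |(6 12)(7 9 11)| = 6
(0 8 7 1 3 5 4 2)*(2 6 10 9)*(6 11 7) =[8, 3, 0, 5, 11, 4, 10, 1, 6, 2, 9, 7] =(0 8 6 10 9 2)(1 3 5 4 11 7)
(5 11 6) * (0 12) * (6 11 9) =(0 12)(5 9 6) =[12, 1, 2, 3, 4, 9, 5, 7, 8, 6, 10, 11, 0]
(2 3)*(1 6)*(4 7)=(1 6)(2 3)(4 7)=[0, 6, 3, 2, 7, 5, 1, 4]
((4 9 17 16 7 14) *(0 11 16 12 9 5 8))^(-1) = ((0 11 16 7 14 4 5 8)(9 17 12))^(-1) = (0 8 5 4 14 7 16 11)(9 12 17)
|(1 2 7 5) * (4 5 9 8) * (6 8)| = 8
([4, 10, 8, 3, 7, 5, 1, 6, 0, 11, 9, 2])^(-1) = [8, 6, 11, 3, 0, 5, 7, 4, 2, 10, 1, 9]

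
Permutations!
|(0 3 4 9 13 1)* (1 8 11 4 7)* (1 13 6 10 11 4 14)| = |(0 3 7 13 8 4 9 6 10 11 14 1)| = 12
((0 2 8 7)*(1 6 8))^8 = (0 1 8)(2 6 7)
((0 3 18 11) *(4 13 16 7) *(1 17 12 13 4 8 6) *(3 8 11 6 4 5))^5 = (0 18 13 8 6 16 4 1 7 5 17 11 3 12)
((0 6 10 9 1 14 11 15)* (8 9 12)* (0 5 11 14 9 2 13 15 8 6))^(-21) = ((1 9)(2 13 15 5 11 8)(6 10 12))^(-21) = (1 9)(2 5)(8 15)(11 13)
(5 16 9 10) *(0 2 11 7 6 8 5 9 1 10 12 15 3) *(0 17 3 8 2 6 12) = (0 6 2 11 7 12 15 8 5 16 1 10 9)(3 17) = [6, 10, 11, 17, 4, 16, 2, 12, 5, 0, 9, 7, 15, 13, 14, 8, 1, 3]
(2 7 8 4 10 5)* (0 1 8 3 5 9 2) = (0 1 8 4 10 9 2 7 3 5) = [1, 8, 7, 5, 10, 0, 6, 3, 4, 2, 9]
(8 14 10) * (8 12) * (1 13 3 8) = (1 13 3 8 14 10 12) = [0, 13, 2, 8, 4, 5, 6, 7, 14, 9, 12, 11, 1, 3, 10]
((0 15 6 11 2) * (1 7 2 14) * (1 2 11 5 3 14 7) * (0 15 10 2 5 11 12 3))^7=(0 12 15 5 7 2 14 11 10 3 6)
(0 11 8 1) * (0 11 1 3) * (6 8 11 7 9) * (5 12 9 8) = (0 1 7 8 3)(5 12 9 6) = [1, 7, 2, 0, 4, 12, 5, 8, 3, 6, 10, 11, 9]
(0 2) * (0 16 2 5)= (0 5)(2 16)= [5, 1, 16, 3, 4, 0, 6, 7, 8, 9, 10, 11, 12, 13, 14, 15, 2]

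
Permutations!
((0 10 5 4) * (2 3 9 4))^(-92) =(0 4 9 3 2 5 10) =((0 10 5 2 3 9 4))^(-92)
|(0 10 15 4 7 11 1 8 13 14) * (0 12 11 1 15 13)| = |(0 10 13 14 12 11 15 4 7 1 8)| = 11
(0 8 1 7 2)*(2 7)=(0 8 1 2)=[8, 2, 0, 3, 4, 5, 6, 7, 1]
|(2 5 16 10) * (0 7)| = |(0 7)(2 5 16 10)| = 4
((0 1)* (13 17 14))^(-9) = (17)(0 1)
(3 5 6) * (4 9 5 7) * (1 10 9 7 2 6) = [0, 10, 6, 2, 7, 1, 3, 4, 8, 5, 9] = (1 10 9 5)(2 6 3)(4 7)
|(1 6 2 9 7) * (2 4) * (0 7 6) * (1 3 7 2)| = |(0 2 9 6 4 1)(3 7)| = 6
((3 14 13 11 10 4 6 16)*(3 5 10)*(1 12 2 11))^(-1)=(1 13 14 3 11 2 12)(4 10 5 16 6)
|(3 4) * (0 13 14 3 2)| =6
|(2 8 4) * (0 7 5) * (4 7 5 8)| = |(0 5)(2 4)(7 8)| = 2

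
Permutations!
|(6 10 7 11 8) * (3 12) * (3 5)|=15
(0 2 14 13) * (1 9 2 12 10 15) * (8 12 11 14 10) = [11, 9, 10, 3, 4, 5, 6, 7, 12, 2, 15, 14, 8, 0, 13, 1] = (0 11 14 13)(1 9 2 10 15)(8 12)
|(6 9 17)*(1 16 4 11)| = |(1 16 4 11)(6 9 17)| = 12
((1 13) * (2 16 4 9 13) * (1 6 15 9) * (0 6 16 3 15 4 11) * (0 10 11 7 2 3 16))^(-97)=(0 13 9 15 3 1 4 6)(2 7 16)(10 11)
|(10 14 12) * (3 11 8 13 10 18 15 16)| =10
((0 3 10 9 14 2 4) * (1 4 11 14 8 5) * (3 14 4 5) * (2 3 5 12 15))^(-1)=((0 14 3 10 9 8 5 1 12 15 2 11 4))^(-1)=(0 4 11 2 15 12 1 5 8 9 10 3 14)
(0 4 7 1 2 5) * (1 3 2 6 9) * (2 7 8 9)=(0 4 8 9 1 6 2 5)(3 7)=[4, 6, 5, 7, 8, 0, 2, 3, 9, 1]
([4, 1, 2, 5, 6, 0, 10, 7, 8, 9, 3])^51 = [10, 1, 2, 4, 3, 6, 5, 7, 8, 9, 0]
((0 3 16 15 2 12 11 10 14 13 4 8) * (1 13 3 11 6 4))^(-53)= ((0 11 10 14 3 16 15 2 12 6 4 8)(1 13))^(-53)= (0 2 10 6 3 8 15 11 12 14 4 16)(1 13)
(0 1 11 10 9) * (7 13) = (0 1 11 10 9)(7 13) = [1, 11, 2, 3, 4, 5, 6, 13, 8, 0, 9, 10, 12, 7]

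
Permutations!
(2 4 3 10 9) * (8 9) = (2 4 3 10 8 9) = [0, 1, 4, 10, 3, 5, 6, 7, 9, 2, 8]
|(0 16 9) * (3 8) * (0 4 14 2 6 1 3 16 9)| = |(0 9 4 14 2 6 1 3 8 16)| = 10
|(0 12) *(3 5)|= 2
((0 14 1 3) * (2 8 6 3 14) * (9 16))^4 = (16)(0 3 6 8 2)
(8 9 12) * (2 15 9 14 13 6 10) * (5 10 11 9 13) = (2 15 13 6 11 9 12 8 14 5 10) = [0, 1, 15, 3, 4, 10, 11, 7, 14, 12, 2, 9, 8, 6, 5, 13]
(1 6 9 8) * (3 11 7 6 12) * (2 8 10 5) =[0, 12, 8, 11, 4, 2, 9, 6, 1, 10, 5, 7, 3] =(1 12 3 11 7 6 9 10 5 2 8)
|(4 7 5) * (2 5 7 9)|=|(2 5 4 9)|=4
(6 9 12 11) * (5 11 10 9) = (5 11 6)(9 12 10) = [0, 1, 2, 3, 4, 11, 5, 7, 8, 12, 9, 6, 10]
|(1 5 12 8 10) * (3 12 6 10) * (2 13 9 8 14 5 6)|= |(1 6 10)(2 13 9 8 3 12 14 5)|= 24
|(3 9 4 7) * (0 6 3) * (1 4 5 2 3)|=20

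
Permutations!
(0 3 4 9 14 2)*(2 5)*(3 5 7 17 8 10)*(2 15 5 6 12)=[6, 1, 0, 4, 9, 15, 12, 17, 10, 14, 3, 11, 2, 13, 7, 5, 16, 8]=(0 6 12 2)(3 4 9 14 7 17 8 10)(5 15)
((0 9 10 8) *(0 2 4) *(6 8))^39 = ((0 9 10 6 8 2 4))^39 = (0 8 9 2 10 4 6)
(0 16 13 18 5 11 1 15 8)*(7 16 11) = (0 11 1 15 8)(5 7 16 13 18) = [11, 15, 2, 3, 4, 7, 6, 16, 0, 9, 10, 1, 12, 18, 14, 8, 13, 17, 5]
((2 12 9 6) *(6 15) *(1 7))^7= ((1 7)(2 12 9 15 6))^7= (1 7)(2 9 6 12 15)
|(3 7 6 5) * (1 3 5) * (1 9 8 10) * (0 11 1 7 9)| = 9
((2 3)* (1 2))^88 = (1 2 3)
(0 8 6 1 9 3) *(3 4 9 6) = [8, 6, 2, 0, 9, 5, 1, 7, 3, 4] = (0 8 3)(1 6)(4 9)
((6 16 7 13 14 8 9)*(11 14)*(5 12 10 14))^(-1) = (5 11 13 7 16 6 9 8 14 10 12)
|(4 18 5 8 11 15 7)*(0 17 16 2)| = |(0 17 16 2)(4 18 5 8 11 15 7)| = 28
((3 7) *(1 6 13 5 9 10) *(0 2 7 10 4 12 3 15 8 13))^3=(0 15 5 12 1 2 8 9 3 6 7 13 4 10)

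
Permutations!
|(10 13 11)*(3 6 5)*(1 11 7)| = |(1 11 10 13 7)(3 6 5)| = 15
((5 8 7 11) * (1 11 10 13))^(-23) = ((1 11 5 8 7 10 13))^(-23) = (1 10 8 11 13 7 5)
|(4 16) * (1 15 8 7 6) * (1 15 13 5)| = 12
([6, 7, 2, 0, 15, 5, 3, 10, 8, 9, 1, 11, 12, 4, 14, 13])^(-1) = (0 3 6)(1 10 7)(4 13 15)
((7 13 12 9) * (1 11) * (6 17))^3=((1 11)(6 17)(7 13 12 9))^3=(1 11)(6 17)(7 9 12 13)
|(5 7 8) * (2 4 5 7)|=|(2 4 5)(7 8)|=6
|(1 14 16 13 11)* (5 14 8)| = 7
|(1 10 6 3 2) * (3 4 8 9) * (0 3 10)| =|(0 3 2 1)(4 8 9 10 6)| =20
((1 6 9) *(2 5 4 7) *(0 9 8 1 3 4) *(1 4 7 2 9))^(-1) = ((0 1 6 8 4 2 5)(3 7 9))^(-1) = (0 5 2 4 8 6 1)(3 9 7)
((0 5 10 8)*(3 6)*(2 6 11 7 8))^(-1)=((0 5 10 2 6 3 11 7 8))^(-1)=(0 8 7 11 3 6 2 10 5)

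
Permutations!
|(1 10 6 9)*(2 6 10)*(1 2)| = 3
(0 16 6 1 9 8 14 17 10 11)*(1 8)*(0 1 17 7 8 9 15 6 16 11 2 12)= (0 11 1 15 6 9 17 10 2 12)(7 8 14)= [11, 15, 12, 3, 4, 5, 9, 8, 14, 17, 2, 1, 0, 13, 7, 6, 16, 10]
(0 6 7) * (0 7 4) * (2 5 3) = [6, 1, 5, 2, 0, 3, 4, 7] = (7)(0 6 4)(2 5 3)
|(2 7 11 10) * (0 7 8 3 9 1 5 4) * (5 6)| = 12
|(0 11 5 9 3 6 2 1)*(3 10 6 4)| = |(0 11 5 9 10 6 2 1)(3 4)| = 8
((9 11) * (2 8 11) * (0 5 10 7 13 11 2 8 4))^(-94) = ((0 5 10 7 13 11 9 8 2 4))^(-94) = (0 9 10 2 13)(4 11 5 8 7)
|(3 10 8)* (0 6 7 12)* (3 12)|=|(0 6 7 3 10 8 12)|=7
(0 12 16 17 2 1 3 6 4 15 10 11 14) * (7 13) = [12, 3, 1, 6, 15, 5, 4, 13, 8, 9, 11, 14, 16, 7, 0, 10, 17, 2] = (0 12 16 17 2 1 3 6 4 15 10 11 14)(7 13)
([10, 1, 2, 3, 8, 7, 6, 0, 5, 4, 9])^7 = [0, 1, 2, 3, 4, 5, 6, 7, 8, 9, 10]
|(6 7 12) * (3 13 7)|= 5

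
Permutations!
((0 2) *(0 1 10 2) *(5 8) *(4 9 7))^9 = (10)(5 8)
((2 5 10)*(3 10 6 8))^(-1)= ((2 5 6 8 3 10))^(-1)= (2 10 3 8 6 5)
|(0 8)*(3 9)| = 2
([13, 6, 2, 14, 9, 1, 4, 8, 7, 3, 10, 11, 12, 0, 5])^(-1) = (0 13)(1 5 14 3 9 4 6)(7 8)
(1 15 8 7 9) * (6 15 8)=(1 8 7 9)(6 15)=[0, 8, 2, 3, 4, 5, 15, 9, 7, 1, 10, 11, 12, 13, 14, 6]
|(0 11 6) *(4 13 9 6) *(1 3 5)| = |(0 11 4 13 9 6)(1 3 5)| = 6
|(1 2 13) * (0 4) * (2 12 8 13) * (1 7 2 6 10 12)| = 14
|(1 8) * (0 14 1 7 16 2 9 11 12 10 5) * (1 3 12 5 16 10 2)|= 40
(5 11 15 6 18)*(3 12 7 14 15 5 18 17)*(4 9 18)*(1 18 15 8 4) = [0, 18, 2, 12, 9, 11, 17, 14, 4, 15, 10, 5, 7, 13, 8, 6, 16, 3, 1] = (1 18)(3 12 7 14 8 4 9 15 6 17)(5 11)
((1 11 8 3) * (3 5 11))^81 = (11)(1 3)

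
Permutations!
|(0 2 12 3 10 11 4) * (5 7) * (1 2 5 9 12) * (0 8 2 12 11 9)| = 9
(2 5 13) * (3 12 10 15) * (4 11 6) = (2 5 13)(3 12 10 15)(4 11 6) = [0, 1, 5, 12, 11, 13, 4, 7, 8, 9, 15, 6, 10, 2, 14, 3]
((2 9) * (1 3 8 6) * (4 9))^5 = (1 3 8 6)(2 9 4)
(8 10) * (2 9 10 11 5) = [0, 1, 9, 3, 4, 2, 6, 7, 11, 10, 8, 5] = (2 9 10 8 11 5)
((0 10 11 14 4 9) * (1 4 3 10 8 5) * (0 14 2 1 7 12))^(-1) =(0 12 7 5 8)(1 2 11 10 3 14 9 4)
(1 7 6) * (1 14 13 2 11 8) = (1 7 6 14 13 2 11 8) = [0, 7, 11, 3, 4, 5, 14, 6, 1, 9, 10, 8, 12, 2, 13]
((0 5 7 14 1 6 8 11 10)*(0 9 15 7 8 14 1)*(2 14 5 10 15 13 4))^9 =(0 9 4 14 10 13 2)(1 5 11 7 6 8 15)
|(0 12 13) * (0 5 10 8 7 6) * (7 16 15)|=10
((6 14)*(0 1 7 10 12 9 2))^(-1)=(0 2 9 12 10 7 1)(6 14)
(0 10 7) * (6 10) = (0 6 10 7) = [6, 1, 2, 3, 4, 5, 10, 0, 8, 9, 7]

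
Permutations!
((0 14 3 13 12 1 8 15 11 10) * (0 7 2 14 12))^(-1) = (0 13 3 14 2 7 10 11 15 8 1 12)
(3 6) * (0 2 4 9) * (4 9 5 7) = (0 2 9)(3 6)(4 5 7) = [2, 1, 9, 6, 5, 7, 3, 4, 8, 0]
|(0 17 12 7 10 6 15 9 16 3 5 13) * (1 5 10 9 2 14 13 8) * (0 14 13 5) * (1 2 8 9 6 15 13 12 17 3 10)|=12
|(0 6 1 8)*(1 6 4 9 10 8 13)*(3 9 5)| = |(0 4 5 3 9 10 8)(1 13)| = 14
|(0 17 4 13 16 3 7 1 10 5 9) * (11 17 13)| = |(0 13 16 3 7 1 10 5 9)(4 11 17)| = 9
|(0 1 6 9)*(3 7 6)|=6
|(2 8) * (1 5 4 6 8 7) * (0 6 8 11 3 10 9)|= |(0 6 11 3 10 9)(1 5 4 8 2 7)|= 6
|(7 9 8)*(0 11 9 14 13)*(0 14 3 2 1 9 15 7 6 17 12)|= |(0 11 15 7 3 2 1 9 8 6 17 12)(13 14)|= 12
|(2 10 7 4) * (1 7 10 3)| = 5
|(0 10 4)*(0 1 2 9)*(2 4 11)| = |(0 10 11 2 9)(1 4)| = 10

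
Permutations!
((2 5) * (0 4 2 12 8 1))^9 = ((0 4 2 5 12 8 1))^9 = (0 2 12 1 4 5 8)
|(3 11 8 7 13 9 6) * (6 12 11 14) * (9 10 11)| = |(3 14 6)(7 13 10 11 8)(9 12)| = 30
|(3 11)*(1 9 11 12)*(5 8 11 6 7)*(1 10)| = 10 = |(1 9 6 7 5 8 11 3 12 10)|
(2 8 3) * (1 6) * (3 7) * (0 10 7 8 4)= [10, 6, 4, 2, 0, 5, 1, 3, 8, 9, 7]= (0 10 7 3 2 4)(1 6)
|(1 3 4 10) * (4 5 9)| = |(1 3 5 9 4 10)| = 6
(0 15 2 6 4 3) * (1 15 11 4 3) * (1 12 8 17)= [11, 15, 6, 0, 12, 5, 3, 7, 17, 9, 10, 4, 8, 13, 14, 2, 16, 1]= (0 11 4 12 8 17 1 15 2 6 3)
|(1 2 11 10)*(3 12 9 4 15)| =20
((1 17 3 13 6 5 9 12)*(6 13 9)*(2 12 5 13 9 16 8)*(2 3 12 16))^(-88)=(1 12 17)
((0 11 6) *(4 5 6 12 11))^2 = ((0 4 5 6)(11 12))^2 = (12)(0 5)(4 6)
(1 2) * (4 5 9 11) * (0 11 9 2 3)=(0 11 4 5 2 1 3)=[11, 3, 1, 0, 5, 2, 6, 7, 8, 9, 10, 4]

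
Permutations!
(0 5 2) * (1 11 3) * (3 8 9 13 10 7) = (0 5 2)(1 11 8 9 13 10 7 3) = [5, 11, 0, 1, 4, 2, 6, 3, 9, 13, 7, 8, 12, 10]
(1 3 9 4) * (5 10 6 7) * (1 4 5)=(1 3 9 5 10 6 7)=[0, 3, 2, 9, 4, 10, 7, 1, 8, 5, 6]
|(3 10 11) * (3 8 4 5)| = 6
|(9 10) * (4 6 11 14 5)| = 10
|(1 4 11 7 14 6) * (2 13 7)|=|(1 4 11 2 13 7 14 6)|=8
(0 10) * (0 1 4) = [10, 4, 2, 3, 0, 5, 6, 7, 8, 9, 1] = (0 10 1 4)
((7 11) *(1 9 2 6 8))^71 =(1 9 2 6 8)(7 11)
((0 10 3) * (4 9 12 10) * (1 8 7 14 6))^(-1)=(0 3 10 12 9 4)(1 6 14 7 8)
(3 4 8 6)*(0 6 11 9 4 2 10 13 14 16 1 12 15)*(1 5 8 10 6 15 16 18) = (0 15)(1 12 16 5 8 11 9 4 10 13 14 18)(2 6 3) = [15, 12, 6, 2, 10, 8, 3, 7, 11, 4, 13, 9, 16, 14, 18, 0, 5, 17, 1]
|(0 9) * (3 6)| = |(0 9)(3 6)| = 2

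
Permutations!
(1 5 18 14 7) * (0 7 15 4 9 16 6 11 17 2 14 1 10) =(0 7 10)(1 5 18)(2 14 15 4 9 16 6 11 17) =[7, 5, 14, 3, 9, 18, 11, 10, 8, 16, 0, 17, 12, 13, 15, 4, 6, 2, 1]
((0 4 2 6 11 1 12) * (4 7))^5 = (0 11 4 12 6 7 1 2)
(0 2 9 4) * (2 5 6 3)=(0 5 6 3 2 9 4)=[5, 1, 9, 2, 0, 6, 3, 7, 8, 4]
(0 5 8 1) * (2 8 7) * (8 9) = (0 5 7 2 9 8 1) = [5, 0, 9, 3, 4, 7, 6, 2, 1, 8]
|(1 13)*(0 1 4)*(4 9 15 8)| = 7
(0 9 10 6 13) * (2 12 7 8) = (0 9 10 6 13)(2 12 7 8) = [9, 1, 12, 3, 4, 5, 13, 8, 2, 10, 6, 11, 7, 0]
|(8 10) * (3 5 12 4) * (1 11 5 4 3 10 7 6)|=10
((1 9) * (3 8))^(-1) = ((1 9)(3 8))^(-1) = (1 9)(3 8)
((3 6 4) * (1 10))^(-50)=(10)(3 6 4)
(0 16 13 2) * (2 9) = [16, 1, 0, 3, 4, 5, 6, 7, 8, 2, 10, 11, 12, 9, 14, 15, 13] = (0 16 13 9 2)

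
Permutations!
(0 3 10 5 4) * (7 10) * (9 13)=(0 3 7 10 5 4)(9 13)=[3, 1, 2, 7, 0, 4, 6, 10, 8, 13, 5, 11, 12, 9]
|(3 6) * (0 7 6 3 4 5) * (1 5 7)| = 3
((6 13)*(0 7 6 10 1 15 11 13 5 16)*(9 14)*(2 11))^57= ((0 7 6 5 16)(1 15 2 11 13 10)(9 14))^57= (0 6 16 7 5)(1 11)(2 10)(9 14)(13 15)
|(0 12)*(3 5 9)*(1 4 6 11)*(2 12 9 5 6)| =9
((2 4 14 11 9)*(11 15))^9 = ((2 4 14 15 11 9))^9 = (2 15)(4 11)(9 14)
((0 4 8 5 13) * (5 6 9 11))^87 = ((0 4 8 6 9 11 5 13))^87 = (0 13 5 11 9 6 8 4)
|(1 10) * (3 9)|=2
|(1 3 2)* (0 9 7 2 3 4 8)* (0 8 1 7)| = 2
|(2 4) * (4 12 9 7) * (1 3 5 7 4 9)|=8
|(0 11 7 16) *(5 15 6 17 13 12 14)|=28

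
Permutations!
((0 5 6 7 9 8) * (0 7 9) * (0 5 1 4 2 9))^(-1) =((0 1 4 2 9 8 7 5 6))^(-1) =(0 6 5 7 8 9 2 4 1)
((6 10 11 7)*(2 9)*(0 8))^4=((0 8)(2 9)(6 10 11 7))^4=(11)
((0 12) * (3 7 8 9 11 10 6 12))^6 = (0 10 8)(3 6 9)(7 12 11)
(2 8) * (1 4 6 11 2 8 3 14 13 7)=(1 4 6 11 2 3 14 13 7)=[0, 4, 3, 14, 6, 5, 11, 1, 8, 9, 10, 2, 12, 7, 13]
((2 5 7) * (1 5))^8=(7)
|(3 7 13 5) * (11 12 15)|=|(3 7 13 5)(11 12 15)|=12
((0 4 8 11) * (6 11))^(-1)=((0 4 8 6 11))^(-1)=(0 11 6 8 4)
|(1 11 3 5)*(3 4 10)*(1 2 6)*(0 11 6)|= |(0 11 4 10 3 5 2)(1 6)|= 14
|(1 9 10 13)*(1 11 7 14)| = |(1 9 10 13 11 7 14)| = 7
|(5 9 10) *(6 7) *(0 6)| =|(0 6 7)(5 9 10)| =3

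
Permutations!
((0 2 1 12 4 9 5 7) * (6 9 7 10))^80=(0 1 4)(2 12 7)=((0 2 1 12 4 7)(5 10 6 9))^80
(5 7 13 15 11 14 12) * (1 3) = [0, 3, 2, 1, 4, 7, 6, 13, 8, 9, 10, 14, 5, 15, 12, 11] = (1 3)(5 7 13 15 11 14 12)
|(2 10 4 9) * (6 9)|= 5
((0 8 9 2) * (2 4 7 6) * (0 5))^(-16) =((0 8 9 4 7 6 2 5))^(-16) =(9)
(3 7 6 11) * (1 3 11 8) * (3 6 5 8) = (11)(1 6 3 7 5 8) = [0, 6, 2, 7, 4, 8, 3, 5, 1, 9, 10, 11]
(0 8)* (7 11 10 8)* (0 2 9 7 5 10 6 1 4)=[5, 4, 9, 3, 0, 10, 1, 11, 2, 7, 8, 6]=(0 5 10 8 2 9 7 11 6 1 4)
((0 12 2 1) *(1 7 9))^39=((0 12 2 7 9 1))^39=(0 7)(1 2)(9 12)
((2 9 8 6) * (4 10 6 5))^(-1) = (2 6 10 4 5 8 9)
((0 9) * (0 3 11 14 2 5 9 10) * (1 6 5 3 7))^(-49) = ((0 10)(1 6 5 9 7)(2 3 11 14))^(-49) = (0 10)(1 6 5 9 7)(2 14 11 3)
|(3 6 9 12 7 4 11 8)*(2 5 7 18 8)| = |(2 5 7 4 11)(3 6 9 12 18 8)| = 30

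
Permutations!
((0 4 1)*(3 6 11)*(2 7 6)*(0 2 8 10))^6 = (0 11 1 8 7)(2 10 6 4 3)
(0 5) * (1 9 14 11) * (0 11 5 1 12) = (0 1 9 14 5 11 12) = [1, 9, 2, 3, 4, 11, 6, 7, 8, 14, 10, 12, 0, 13, 5]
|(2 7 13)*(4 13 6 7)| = |(2 4 13)(6 7)| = 6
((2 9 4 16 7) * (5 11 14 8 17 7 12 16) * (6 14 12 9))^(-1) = (2 7 17 8 14 6)(4 9 16 12 11 5)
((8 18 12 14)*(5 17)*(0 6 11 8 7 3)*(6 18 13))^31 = (0 18 12 14 7 3)(5 17)(6 13 8 11)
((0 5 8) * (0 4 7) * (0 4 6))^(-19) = ((0 5 8 6)(4 7))^(-19) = (0 5 8 6)(4 7)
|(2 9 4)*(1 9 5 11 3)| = |(1 9 4 2 5 11 3)| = 7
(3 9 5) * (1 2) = (1 2)(3 9 5) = [0, 2, 1, 9, 4, 3, 6, 7, 8, 5]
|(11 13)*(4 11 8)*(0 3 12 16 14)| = 20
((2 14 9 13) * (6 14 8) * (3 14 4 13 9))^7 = ((2 8 6 4 13)(3 14))^7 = (2 6 13 8 4)(3 14)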